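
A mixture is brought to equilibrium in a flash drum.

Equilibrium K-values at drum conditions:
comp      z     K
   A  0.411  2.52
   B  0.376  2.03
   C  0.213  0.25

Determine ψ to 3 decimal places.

Let ψ = V/F and solve Σ zᵢ(Kᵢ−1)/(1+ψ(Kᵢ−1)) = 0.
Check two-phase: ΣzᵢKᵢ = 1.852 > 1 and Σzᵢ/Kᵢ = 1.200 > 1, so g(0) = 0.852 > 0 and g(1) = -0.200 < 0.
Newton–Raphson from ψ = 0.5:
  ψ = 0.500: g = 0.3550, g' = -0.787 → ψ = 0.951
  ψ = 0.951: g = -0.1060, g' = -1.718 → ψ = 0.889
  ψ = 0.889: g = -0.0119, g' = -1.361 → ψ = 0.881
  ψ = 0.881: g = -0.0002, g' = -1.322 → ψ = 0.880
Converged at ψ = 0.880.

ψ = 0.880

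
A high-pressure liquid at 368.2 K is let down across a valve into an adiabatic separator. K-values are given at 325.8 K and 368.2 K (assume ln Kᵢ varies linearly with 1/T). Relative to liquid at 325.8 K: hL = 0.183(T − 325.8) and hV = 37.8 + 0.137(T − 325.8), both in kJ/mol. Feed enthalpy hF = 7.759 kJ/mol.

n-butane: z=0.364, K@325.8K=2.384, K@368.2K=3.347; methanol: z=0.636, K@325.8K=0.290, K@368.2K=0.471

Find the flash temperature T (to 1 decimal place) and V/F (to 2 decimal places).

T = 336.8 K, V/F = 0.15

Adiabatic flash: solve Rachford–Rice at each trial T, then check hF = ψ·hV(T) + (1−ψ)·hL(T).
  T = 325.8 K: K = (2.384, 0.290), RR gives ψ = 0.053, H_out = 2.009 kJ/mol
  T = 368.2 K: K = (3.347, 0.471), RR gives ψ = 0.417, H_out = 22.712 kJ/mol
  T = 347.0 K: K = (2.854, 0.375), RR gives ψ = 0.239, H_out = 12.698 kJ/mol
  T = 336.4 K: K = (2.616, 0.331), RR gives ψ = 0.151, H_out = 7.561 kJ/mol
  T = 341.7 K: K = (2.734, 0.353), RR gives ψ = 0.196, H_out = 10.164 kJ/mol
  T = 339.0 K: K = (2.674, 0.342), RR gives ψ = 0.173, H_out = 8.848 kJ/mol
  T = 337.7 K: K = (2.645, 0.336), RR gives ψ = 0.162, H_out = 8.207 kJ/mol
Linear interpolation between T = 336.4 (H_out = 7.561) and T = 337.7 (H_out = 8.207) on hF = 7.759 gives T ≈ 336.8 K, at which ψ = 0.15.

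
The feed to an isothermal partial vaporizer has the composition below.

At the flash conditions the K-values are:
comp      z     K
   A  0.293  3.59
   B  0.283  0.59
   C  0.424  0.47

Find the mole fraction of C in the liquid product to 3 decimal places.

x_C = 0.515

Rachford–Rice: g(ψ) = Σ zᵢ(Kᵢ−1)/(1+ψ(Kᵢ−1)) = 0.
Check two-phase: ΣzᵢKᵢ = 1.418 > 1 and Σzᵢ/Kᵢ = 1.463 > 1, so g(0) = 0.418 > 0 and g(1) = -0.463 < 0.
Newton–Raphson from ψ = 0.5:
  ψ = 0.500: g = -0.1210, g' = -0.669 → ψ = 0.319
  ψ = 0.319: g = 0.0116, g' = -0.825 → ψ = 0.333
Converged at ψ = 0.333.
Compositions from xᵢ = zᵢ/(1+ψ(Kᵢ−1)), yᵢ = Kᵢxᵢ:
  A: x = 0.157, y = 0.565
  B: x = 0.328, y = 0.193
  C: x = 0.515, y = 0.242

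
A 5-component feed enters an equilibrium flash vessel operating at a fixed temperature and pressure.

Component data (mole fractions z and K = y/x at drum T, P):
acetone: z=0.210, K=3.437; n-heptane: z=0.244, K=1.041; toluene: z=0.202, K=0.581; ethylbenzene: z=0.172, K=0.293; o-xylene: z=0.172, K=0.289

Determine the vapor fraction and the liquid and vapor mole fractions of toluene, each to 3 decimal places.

ψ = 0.174, x_toluene = 0.218, y_toluene = 0.127

Material balance + equilibrium reduce to Σ zᵢ(Kᵢ−1)/(1+ψ(Kᵢ−1)) = 0.
g(0) = ΣzᵢKᵢ − 1 = 0.193 and g(1) = 1 − Σzᵢ/Kᵢ = -0.825, so a root lies in (0, 1).
Newton–Raphson from ψ = 0.5:
  ψ = 0.500: g = -0.2444, g' = -0.726 → ψ = 0.163
  ψ = 0.163: g = 0.0095, g' = -0.901 → ψ = 0.174
Converged at ψ = 0.174.
Compositions from xᵢ = zᵢ/(1+ψ(Kᵢ−1)), yᵢ = Kᵢxᵢ:
  acetone: x = 0.148, y = 0.507
  n-heptane: x = 0.242, y = 0.252
  toluene: x = 0.218, y = 0.127
  ethylbenzene: x = 0.196, y = 0.057
  o-xylene: x = 0.196, y = 0.057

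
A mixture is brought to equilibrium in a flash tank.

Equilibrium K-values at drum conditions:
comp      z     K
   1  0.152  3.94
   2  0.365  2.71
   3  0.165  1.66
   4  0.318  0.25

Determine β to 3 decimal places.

Material balance + equilibrium reduce to Σ zᵢ(Kᵢ−1)/(1+β(Kᵢ−1)) = 0.
Check two-phase: ΣzᵢKᵢ = 1.941 > 1 and Σzᵢ/Kᵢ = 1.545 > 1, so g(0) = 0.941 > 0 and g(1) = -0.545 < 0.
Newton iteration, β⁰ = 0.5:
  β = 0.500: g = 0.2177, g' = -1.024 → β = 0.713
  β = 0.713: g = -0.0125, g' = -1.212 → β = 0.702
Converged at β = 0.702.

β = 0.702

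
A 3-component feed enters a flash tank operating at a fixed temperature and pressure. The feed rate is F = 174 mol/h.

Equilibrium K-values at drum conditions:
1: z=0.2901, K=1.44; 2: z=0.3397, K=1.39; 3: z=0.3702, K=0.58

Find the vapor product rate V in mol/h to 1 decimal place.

V = 104.8 mol/h

Rachford–Rice: g(ψ) = Σ zᵢ(Kᵢ−1)/(1+ψ(Kᵢ−1)) = 0.
g(0) = ΣzᵢKᵢ − 1 = 0.1046 and g(1) = 1 − Σzᵢ/Kᵢ = -0.0841, so a root lies in (0, 1).
Iterate (Newton) starting at ψ = 0.5:
  ψ = 0.5000: g = 0.01868, g' = -0.1786 → ψ = 0.6046
  ψ = 0.6046: g = -0.00038, g' = -0.1862 → ψ = 0.6026
Converged at ψ = 0.6026.
Then V = ψ·F = 0.6026·174 = 104.8 mol/h and L = F − V = 69.2 mol/h.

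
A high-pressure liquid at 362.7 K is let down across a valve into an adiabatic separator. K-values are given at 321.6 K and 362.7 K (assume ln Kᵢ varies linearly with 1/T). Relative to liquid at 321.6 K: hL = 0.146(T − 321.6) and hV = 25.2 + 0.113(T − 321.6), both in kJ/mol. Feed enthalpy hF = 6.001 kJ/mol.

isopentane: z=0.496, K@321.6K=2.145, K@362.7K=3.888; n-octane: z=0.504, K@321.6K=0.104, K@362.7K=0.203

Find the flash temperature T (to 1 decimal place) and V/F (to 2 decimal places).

Adiabatic flash: solve Rachford–Rice at each trial T, then check hF = ψ·hV(T) + (1−ψ)·hL(T).
  T = 321.6 K: K = (2.145, 0.104), RR gives ψ = 0.113, H_out = 2.858 kJ/mol
  T = 362.7 K: K = (3.888, 0.203), RR gives ψ = 0.448, H_out = 16.678 kJ/mol
  T = 342.1 K: K = (2.938, 0.148), RR gives ψ = 0.322, H_out = 10.893 kJ/mol
  T = 331.9 K: K = (2.524, 0.125), RR gives ψ = 0.236, H_out = 7.375 kJ/mol
  T = 326.8 K: K = (2.332, 0.114), RR gives ψ = 0.182, H_out = 5.303 kJ/mol
  T = 329.4 K: K = (2.429, 0.120), RR gives ψ = 0.211, H_out = 6.393 kJ/mol
  T = 328.1 K: K = (2.380, 0.117), RR gives ψ = 0.196, H_out = 5.857 kJ/mol
Linear interpolation between T = 328.1 (H_out = 5.857) and T = 329.4 (H_out = 6.393) on hF = 6.001 gives T ≈ 328.4 K, at which ψ = 0.20.

T = 328.4 K, V/F = 0.20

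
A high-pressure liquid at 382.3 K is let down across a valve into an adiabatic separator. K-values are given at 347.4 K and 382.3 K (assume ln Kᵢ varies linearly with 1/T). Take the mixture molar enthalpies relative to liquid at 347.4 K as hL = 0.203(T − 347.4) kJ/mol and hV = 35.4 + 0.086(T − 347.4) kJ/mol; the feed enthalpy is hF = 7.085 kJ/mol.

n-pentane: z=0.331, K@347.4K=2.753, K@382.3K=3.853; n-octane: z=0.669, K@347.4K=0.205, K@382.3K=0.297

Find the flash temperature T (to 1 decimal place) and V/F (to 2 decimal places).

Adiabatic flash: solve Rachford–Rice at each trial T, then check hF = ψ·hV(T) + (1−ψ)·hL(T).
  T = 347.4 K: K = (2.753, 0.205), RR gives ψ = 0.035, H_out = 1.229 kJ/mol
  T = 382.3 K: K = (3.853, 0.297), RR gives ψ = 0.236, H_out = 14.486 kJ/mol
  T = 364.9 K: K = (3.285, 0.249), RR gives ψ = 0.148, H_out = 8.488 kJ/mol
  T = 356.1 K: K = (3.012, 0.226), RR gives ψ = 0.095, H_out = 5.045 kJ/mol
  T = 360.5 K: K = (3.147, 0.238), RR gives ψ = 0.123, H_out = 6.811 kJ/mol
  T = 362.7 K: K = (3.216, 0.243), RR gives ψ = 0.135, H_out = 7.660 kJ/mol
Linear interpolation between T = 360.5 (H_out = 6.811) and T = 362.7 (H_out = 7.660) on hF = 7.085 gives T ≈ 361.2 K, at which ψ = 0.13.

T = 361.2 K, V/F = 0.13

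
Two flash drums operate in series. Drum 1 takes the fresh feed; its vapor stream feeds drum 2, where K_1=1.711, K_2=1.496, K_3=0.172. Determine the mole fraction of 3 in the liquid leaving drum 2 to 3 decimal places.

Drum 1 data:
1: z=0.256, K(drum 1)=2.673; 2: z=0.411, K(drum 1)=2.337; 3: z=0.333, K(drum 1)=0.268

x_3 (drum 2) = 0.410

Drum 1:
Newton–Raphson from ψ₁ = 0.5:
  ψ₁ = 0.500: g = 0.1781, g' = -0.920 → ψ₁ = 0.694
  ψ₁ = 0.694: g = -0.0117, g' = -1.087 → ψ₁ = 0.683
Converged at ψ₁ = 0.683.
Drum-1 compositions:
  1: x = 0.120, y = 0.319
  2: x = 0.215, y = 0.502
  3: x = 0.666, y = 0.178
Drum-2 feed = drum-1 vapor: z₂ = (0.3194, 0.5022, 0.1784).
Drum 2:
Newton–Raphson from ψ₂ = 0.4:
  ψ₂ = 0.400: g = 0.1638, g' = -0.457 → ψ₂ = 0.758
  ψ₂ = 0.758: g = -0.0683, g' = -1.016 → ψ₂ = 0.691
  ψ₂ = 0.691: g = -0.0075, g' = -0.809 → ψ₂ = 0.682
Converged at ψ₂ = 0.682.
  1: x = 0.215, y = 0.368
  2: x = 0.375, y = 0.561
  3: x = 0.410, y = 0.070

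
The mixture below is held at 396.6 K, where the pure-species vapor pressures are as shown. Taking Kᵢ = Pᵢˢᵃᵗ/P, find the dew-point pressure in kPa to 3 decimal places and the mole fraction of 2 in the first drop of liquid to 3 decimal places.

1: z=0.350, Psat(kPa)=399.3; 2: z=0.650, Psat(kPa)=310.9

At the dew point ψ → 1, so Σzᵢ/Kᵢ = 1 with Kᵢ = Pᵢˢᵃᵗ/P ⇒ 1/P = Σzᵢ/Pᵢˢᵃᵗ.
1/P = 0.350/399.3 + 0.650/310.9 = 0.002967 ⇒ P = 337.014 kPa
xᵢ = zᵢP/Pᵢˢᵃᵗ ⇒ x_2 = 0.650·337.014/310.9 = 0.705

Pdew = 337.014 kPa, x_2 = 0.705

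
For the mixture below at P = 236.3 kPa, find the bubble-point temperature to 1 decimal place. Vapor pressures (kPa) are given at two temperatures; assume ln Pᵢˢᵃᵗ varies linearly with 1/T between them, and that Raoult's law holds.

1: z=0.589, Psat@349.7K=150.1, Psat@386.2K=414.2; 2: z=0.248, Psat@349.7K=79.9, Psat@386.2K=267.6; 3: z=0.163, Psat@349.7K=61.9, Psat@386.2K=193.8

T = 372.7 K

Bubble-point temperature: ΣzᵢPᵢˢᵃᵗ(T) = P. Interpolate ln Pᵢˢᵃᵗ = aᵢ + bᵢ/T.
  T = 349.7 K: ΣzᵢPᵢˢᵃᵗ = 118.31 kPa
  T = 386.2 K: ΣzᵢPᵢˢᵃᵗ = 341.92 kPa
  T = 367.9 K: ΣzᵢPᵢˢᵃᵗ = 206.04 kPa
  T = 377.0 K: ΣzᵢPᵢˢᵃᵗ = 266.64 kPa
  T = 372.4 K: ΣzᵢPᵢˢᵃᵗ = 234.42 kPa
  T = 374.7 K: ΣzᵢPᵢˢᵃᵗ = 250.11 kPa
Interpolating between 372.4 K and 374.7 K gives T ≈ 372.7 K.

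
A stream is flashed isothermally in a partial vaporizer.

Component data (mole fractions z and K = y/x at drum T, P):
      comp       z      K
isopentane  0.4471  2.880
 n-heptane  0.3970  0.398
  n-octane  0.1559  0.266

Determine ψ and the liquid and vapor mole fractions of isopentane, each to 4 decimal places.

ψ = 0.4032, x_isopentane = 0.2543, y_isopentane = 0.7324

Material balance + equilibrium reduce to Σ zᵢ(Kᵢ−1)/(1+ψ(Kᵢ−1)) = 0.
Check two-phase: ΣzᵢKᵢ = 1.4871 > 1 and Σzᵢ/Kᵢ = 1.7388 > 1, so g(0) = 0.4871 > 0 and g(1) = -0.7388 < 0.
Newton–Raphson from ψ = 0.5:
  ψ = 0.5000: g = -0.08941, g' = -0.9240 → ψ = 0.4032
Converged at ψ = 0.4032.
Compositions from xᵢ = zᵢ/(1+ψ(Kᵢ−1)), yᵢ = Kᵢxᵢ:
  isopentane: x = 0.2543, y = 0.7324
  n-heptane: x = 0.5242, y = 0.2086
  n-octane: x = 0.2214, y = 0.0589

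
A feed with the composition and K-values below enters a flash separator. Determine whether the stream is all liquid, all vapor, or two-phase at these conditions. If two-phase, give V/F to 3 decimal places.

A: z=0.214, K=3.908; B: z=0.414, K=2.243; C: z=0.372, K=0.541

ΣzᵢKᵢ = 1.966; Σzᵢ/Kᵢ = 0.927.
Since Σzᵢ/Kᵢ < 1 the mixture is above its dew point — single vapor phase.

all vapor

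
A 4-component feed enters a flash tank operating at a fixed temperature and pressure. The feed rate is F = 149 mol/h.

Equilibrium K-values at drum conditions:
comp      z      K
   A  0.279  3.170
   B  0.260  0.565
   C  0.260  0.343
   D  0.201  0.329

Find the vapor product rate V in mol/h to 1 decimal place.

Material balance + equilibrium reduce to Σ zᵢ(Kᵢ−1)/(1+V/F(Kᵢ−1)) = 0.
Check two-phase: ΣzᵢKᵢ = 1.187 > 1 and Σzᵢ/Kᵢ = 1.917 > 1, so g(0) = 0.187 > 0 and g(1) = -0.917 < 0.
Newton–Raphson from V/F = 0.41:
  V/F = 0.410: g = -0.2371, g' = -0.823 → V/F = 0.122
  V/F = 0.122: g = 0.0267, g' = -1.116 → V/F = 0.146
  V/F = 0.146: g = 0.0007, g' = -1.063 → V/F = 0.147
Converged at V/F = 0.147.
Then V = V/F·F = 0.1465·149 = 21.8 mol/h and L = F − V = 127.2 mol/h.

V = 21.8 mol/h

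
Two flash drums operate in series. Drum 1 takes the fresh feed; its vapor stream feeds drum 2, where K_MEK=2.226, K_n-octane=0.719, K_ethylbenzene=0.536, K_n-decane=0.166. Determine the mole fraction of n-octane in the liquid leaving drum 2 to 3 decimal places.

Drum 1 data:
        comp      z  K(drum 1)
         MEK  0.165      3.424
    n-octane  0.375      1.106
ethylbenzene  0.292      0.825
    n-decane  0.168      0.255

x_n-octane (drum 2) = 0.411

Drum 1:
Iterate (Newton) starting at ψ₁ = 0.61:
  ψ₁ = 0.610: g = -0.0879, g' = -0.486 → ψ₁ = 0.429
  ψ₁ = 0.429: g = -0.0051, g' = -0.449 → ψ₁ = 0.418
Converged at ψ₁ = 0.418.
Drum-1 compositions:
  MEK: x = 0.082, y = 0.281
  n-octane: x = 0.359, y = 0.397
  ethylbenzene: x = 0.315, y = 0.260
  n-decane: x = 0.244, y = 0.062
Drum-2 feed = drum-1 vapor: z₂ = (0.2807, 0.3972, 0.2599, 0.0622).
Drum 2:
Rachford–Rice: g(ψ₂) = Σ zᵢ(Kᵢ−1)/(1+ψ₂(Kᵢ−1)) = 0.
Check two-phase: ΣzᵢKᵢ = 1.060 > 1 and Σzᵢ/Kᵢ = 1.538 > 1, so g(0) = 0.060 > 0 and g(1) = -0.538 < 0.
Iterate (Newton) starting at ψ₂ = 0.58:
  ψ₂ = 0.580: g = -0.1976, g' = -0.456 → ψ₂ = 0.147
  ψ₂ = 0.147: g = -0.0131, g' = -0.458 → ψ₂ = 0.118
Converged at ψ₂ = 0.118.
  MEK: x = 0.245, y = 0.546
  n-octane: x = 0.411, y = 0.295
  ethylbenzene: x = 0.275, y = 0.147
  n-decane: x = 0.069, y = 0.011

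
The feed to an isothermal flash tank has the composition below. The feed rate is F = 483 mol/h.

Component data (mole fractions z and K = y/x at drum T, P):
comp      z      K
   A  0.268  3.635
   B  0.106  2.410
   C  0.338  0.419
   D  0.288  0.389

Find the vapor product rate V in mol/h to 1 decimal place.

V = 167.6 mol/h

Let β = V/F and solve Σ zᵢ(Kᵢ−1)/(1+β(Kᵢ−1)) = 0.
g(0) = ΣzᵢKᵢ − 1 = 0.483 and g(1) = 1 − Σzᵢ/Kᵢ = -0.665, so a root lies in (0, 1).
Newton–Raphson from β = 0.68:
  β = 0.680: g = -0.2964, g' = -0.920 → β = 0.358
  β = 0.358: g = -0.0103, g' = -0.944 → β = 0.347
Converged at β = 0.347.
Then V = β·F = 0.3470·483 = 167.6 mol/h and L = F − V = 315.4 mol/h.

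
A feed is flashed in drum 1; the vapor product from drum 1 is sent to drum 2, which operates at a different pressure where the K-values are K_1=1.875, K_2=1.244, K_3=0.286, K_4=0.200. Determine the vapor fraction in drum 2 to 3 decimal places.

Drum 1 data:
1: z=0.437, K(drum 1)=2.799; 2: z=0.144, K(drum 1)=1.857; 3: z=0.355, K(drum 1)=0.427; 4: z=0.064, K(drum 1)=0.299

V/F (drum 2) = 0.561

Drum 1:
Let ψ₁ = V/F and solve Σ zᵢ(Kᵢ−1)/(1+ψ₁(Kᵢ−1)) = 0.
Feasibility: ΣzᵢKᵢ = 1.661, Σzᵢ/Kᵢ = 1.279 — both > 1, two phases present.
Iterate (Newton) starting at ψ₁ = 0.5:
  ψ₁ = 0.500: g = 0.1461, g' = -0.747 → ψ₁ = 0.695
  ψ₁ = 0.695: g = 0.0008, g' = -0.763 → ψ₁ = 0.697
Converged at ψ₁ = 0.697.
Drum-1 compositions:
  1: x = 0.194, y = 0.543
  2: x = 0.090, y = 0.167
  3: x = 0.591, y = 0.252
  4: x = 0.125, y = 0.037
Drum-2 feed = drum-1 vapor: z₂ = (0.5429, 0.1674, 0.2523, 0.0374).
Drum 2:
Material balance + equilibrium reduce to Σ zᵢ(Kᵢ−1)/(1+ψ₂(Kᵢ−1)) = 0.
g(0) = ΣzᵢKᵢ − 1 = 0.306 and g(1) = 1 − Σzᵢ/Kᵢ = -0.493, so a root lies in (0, 1).
Newton iteration, ψ₂⁰ = 0.45:
  ψ₂ = 0.450: g = 0.0655, g' = -0.560 → ψ₂ = 0.567
  ψ₂ = 0.567: g = -0.0040, g' = -0.637 → ψ₂ = 0.561
Converged at ψ₂ = 0.561.
  1: x = 0.364, y = 0.683
  2: x = 0.147, y = 0.183
  3: x = 0.421, y = 0.120
  4: x = 0.068, y = 0.014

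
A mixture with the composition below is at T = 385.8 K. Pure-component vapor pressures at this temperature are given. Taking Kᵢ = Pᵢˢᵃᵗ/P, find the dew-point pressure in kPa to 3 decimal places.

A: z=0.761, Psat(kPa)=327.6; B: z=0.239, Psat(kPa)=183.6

Pdew = 275.885 kPa

At the dew point ψ → 1, so Σzᵢ/Kᵢ = 1 with Kᵢ = Pᵢˢᵃᵗ/P ⇒ 1/P = Σzᵢ/Pᵢˢᵃᵗ.
1/P = 0.761/327.6 + 0.239/183.6 = 0.003625 ⇒ P = 275.885 kPa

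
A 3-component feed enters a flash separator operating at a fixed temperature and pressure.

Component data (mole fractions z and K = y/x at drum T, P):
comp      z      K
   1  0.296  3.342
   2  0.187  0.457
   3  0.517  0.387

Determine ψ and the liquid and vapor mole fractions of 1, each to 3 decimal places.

ψ = 0.197, x_1 = 0.202, y_1 = 0.677

Let ψ = V/F and solve Σ zᵢ(Kᵢ−1)/(1+ψ(Kᵢ−1)) = 0.
Check two-phase: ΣzᵢKᵢ = 1.275 > 1 and Σzᵢ/Kᵢ = 1.834 > 1, so g(0) = 0.275 > 0 and g(1) = -0.834 < 0.
Iterate (Newton) starting at ψ = 0.65:
  ψ = 0.650: g = -0.4089, g' = -0.924 → ψ = 0.207
  ψ = 0.207: g = -0.0108, g' = -1.061 → ψ = 0.197
Converged at ψ = 0.197.
Compositions from xᵢ = zᵢ/(1+ψ(Kᵢ−1)), yᵢ = Kᵢxᵢ:
  1: x = 0.202, y = 0.677
  2: x = 0.209, y = 0.096
  3: x = 0.588, y = 0.228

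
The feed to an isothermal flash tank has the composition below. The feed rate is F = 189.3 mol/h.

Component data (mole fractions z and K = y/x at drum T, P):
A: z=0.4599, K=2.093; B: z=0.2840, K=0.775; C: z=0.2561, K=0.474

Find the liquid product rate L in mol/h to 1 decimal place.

Material balance + equilibrium reduce to Σ zᵢ(Kᵢ−1)/(1+ψ(Kᵢ−1)) = 0.
g(0) = ΣzᵢKᵢ − 1 = 0.3041 and g(1) = 1 − Σzᵢ/Kᵢ = -0.1265, so a root lies in (0, 1).
Iterate (Newton) starting at ψ = 0.5:
  ψ = 0.5000: g = 0.07026, g' = -0.3784 → ψ = 0.6857
  ψ = 0.6857: g = 0.00108, g' = -0.3730 → ψ = 0.6886
Converged at ψ = 0.6886.
Then V = ψ·F = 0.6886·189.3 = 130.3 mol/h and L = F − V = 59.0 mol/h.

L = 59.0 mol/h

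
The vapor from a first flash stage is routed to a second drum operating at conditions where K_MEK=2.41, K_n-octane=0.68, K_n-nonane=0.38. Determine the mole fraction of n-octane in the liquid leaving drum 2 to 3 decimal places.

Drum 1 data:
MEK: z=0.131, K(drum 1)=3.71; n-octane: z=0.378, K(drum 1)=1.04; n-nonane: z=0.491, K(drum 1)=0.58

x_n-octane (drum 2) = 0.408

Drum 1:
Rachford–Rice: g(ψ₁) = Σ zᵢ(Kᵢ−1)/(1+ψ₁(Kᵢ−1)) = 0.
Feasibility: ΣzᵢKᵢ = 1.164, Σzᵢ/Kᵢ = 1.245 — both > 1, two phases present.
Iterate (Newton) starting at ψ₁ = 0.45:
  ψ₁ = 0.450: g = -0.0795, g' = -0.328 → ψ₁ = 0.207
  ψ₁ = 0.207: g = 0.0164, g' = -0.499 → ψ₁ = 0.240
  ψ₁ = 0.240: g = 0.0006, g' = -0.461 → ψ₁ = 0.242
Converged at ψ₁ = 0.242.
Drum-1 compositions:
  MEK: x = 0.079, y = 0.294
  n-octane: x = 0.374, y = 0.389
  n-nonane: x = 0.546, y = 0.317
Drum-2 feed = drum-1 vapor: z₂ = (0.2937, 0.3894, 0.3169).
Drum 2:
Iterate (Newton) starting at ψ₂ = 0.36:
  ψ₂ = 0.360: g = -0.1191, g' = -0.510 → ψ₂ = 0.126
  ψ₂ = 0.126: g = 0.0084, g' = -0.607 → ψ₂ = 0.140
Converged at ψ₂ = 0.140.
  MEK: x = 0.245, y = 0.591
  n-octane: x = 0.408, y = 0.277
  n-nonane: x = 0.347, y = 0.132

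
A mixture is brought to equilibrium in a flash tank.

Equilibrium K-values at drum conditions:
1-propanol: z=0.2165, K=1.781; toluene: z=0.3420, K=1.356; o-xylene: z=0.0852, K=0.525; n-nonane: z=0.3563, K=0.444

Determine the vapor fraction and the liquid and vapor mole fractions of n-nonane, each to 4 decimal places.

ψ = 0.1742, x_n-nonane = 0.3945, y_n-nonane = 0.1752

Rachford–Rice: g(ψ) = Σ zᵢ(Kᵢ−1)/(1+ψ(Kᵢ−1)) = 0.
g(0) = ΣzᵢKᵢ − 1 = 0.0523 and g(1) = 1 − Σzᵢ/Kᵢ = -0.3385, so a root lies in (0, 1).
Newton iteration, ψ⁰ = 0.5:
  ψ = 0.5000: g = -0.10250, g' = -0.3439 → ψ = 0.2019
  ψ = 0.2019: g = -0.00829, g' = -0.2995 → ψ = 0.1743
  ψ = 0.1743: g = -0.00001, g' = -0.2986 → ψ = 0.1742
Converged at ψ = 0.1742.
Compositions from xᵢ = zᵢ/(1+ψ(Kᵢ−1)), yᵢ = Kᵢxᵢ:
  1-propanol: x = 0.1906, y = 0.3394
  toluene: x = 0.3220, y = 0.4367
  o-xylene: x = 0.0929, y = 0.0488
  n-nonane: x = 0.3945, y = 0.1752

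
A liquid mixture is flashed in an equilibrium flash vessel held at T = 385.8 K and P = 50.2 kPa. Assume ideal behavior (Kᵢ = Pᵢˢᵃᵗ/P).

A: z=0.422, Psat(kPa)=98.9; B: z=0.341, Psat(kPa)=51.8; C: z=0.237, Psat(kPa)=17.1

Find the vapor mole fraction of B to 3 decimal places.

y_B = 0.345

Raoult's law: Kᵢ = Pᵢˢᵃᵗ/P = Pᵢˢᵃᵗ/50.2.
  K_A = 98.9/50.2 = 1.97012, K_B = 51.8/50.2 = 1.03187, K_C = 17.1/50.2 = 0.34064
Rachford–Rice: g(β) = Σ zᵢ(Kᵢ−1)/(1+β(Kᵢ−1)) = 0.
Check two-phase: ΣzᵢKᵢ = 1.264 > 1 and Σzᵢ/Kᵢ = 1.240 > 1, so g(0) = 0.264 > 0 and g(1) = -0.240 < 0.
Newton iteration, β⁰ = 0.55:
  β = 0.550: g = 0.0324, g' = -0.423 → β = 0.627
  β = 0.627: g = -0.0011, g' = -0.453 → β = 0.624
Converged at β = 0.624.
Compositions from xᵢ = zᵢ/(1+β(Kᵢ−1)), yᵢ = Kᵢxᵢ:
  A: x = 0.263, y = 0.518
  B: x = 0.334, y = 0.345
  C: x = 0.403, y = 0.137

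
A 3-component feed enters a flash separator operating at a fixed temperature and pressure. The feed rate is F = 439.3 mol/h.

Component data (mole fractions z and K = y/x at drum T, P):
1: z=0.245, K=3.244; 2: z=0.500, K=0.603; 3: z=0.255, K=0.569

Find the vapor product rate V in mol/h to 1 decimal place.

Rachford–Rice: g(V/F) = Σ zᵢ(Kᵢ−1)/(1+V/F(Kᵢ−1)) = 0.
g(0) = ΣzᵢKᵢ − 1 = 0.241 and g(1) = 1 − Σzᵢ/Kᵢ = -0.353, so a root lies in (0, 1).
Newton–Raphson from V/F = 0.57:
  V/F = 0.570: g = -0.1610, g' = -0.452 → V/F = 0.214
  V/F = 0.214: g = 0.0334, g' = -0.715 → V/F = 0.261
  V/F = 0.261: g = 0.0016, g' = -0.649 → V/F = 0.263
Converged at V/F = 0.263.
Then V = V/F·F = 0.2632·439.3 = 115.6 mol/h and L = F − V = 323.7 mol/h.

V = 115.6 mol/h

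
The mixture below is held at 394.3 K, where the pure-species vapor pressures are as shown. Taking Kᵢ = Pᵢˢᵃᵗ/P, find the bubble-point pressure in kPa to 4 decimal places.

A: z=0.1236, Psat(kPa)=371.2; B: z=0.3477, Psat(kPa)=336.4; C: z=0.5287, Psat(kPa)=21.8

Pbub = 174.3723 kPa

At the bubble point ψ → 0, so ΣzᵢKᵢ = 1 with Kᵢ = Pᵢˢᵃᵗ/P ⇒ P = ΣzᵢPᵢˢᵃᵗ.
P = 0.1236·371.2 + 0.3477·336.4 + 0.5287·21.8 = 174.3723 kPa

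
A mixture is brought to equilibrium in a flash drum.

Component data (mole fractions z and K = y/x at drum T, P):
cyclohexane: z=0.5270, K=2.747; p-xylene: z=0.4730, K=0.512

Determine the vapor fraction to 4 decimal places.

Binary case is linear: z₁(K₁−1)(1+ψ(K₂−1)) + z₂(K₂−1)(1+ψ(K₁−1)) = 0
⇒ ψ = [z₁(K₁−1)+z₂(K₂−1)] / [−(K₁−1)(K₂−1)] = 0.68985/0.85254 = 0.8092

ψ = 0.8092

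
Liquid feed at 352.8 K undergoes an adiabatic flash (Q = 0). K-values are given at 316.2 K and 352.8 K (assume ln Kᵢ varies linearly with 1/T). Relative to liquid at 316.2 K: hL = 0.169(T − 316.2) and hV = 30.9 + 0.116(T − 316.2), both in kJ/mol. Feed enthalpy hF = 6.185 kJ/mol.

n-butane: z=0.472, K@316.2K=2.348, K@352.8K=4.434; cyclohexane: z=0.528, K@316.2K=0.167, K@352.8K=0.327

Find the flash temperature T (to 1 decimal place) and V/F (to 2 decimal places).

T = 317.4 K, V/F = 0.19

Adiabatic flash: solve Rachford–Rice at each trial T, then check hF = ψ·hV(T) + (1−ψ)·hL(T).
  T = 316.2 K: K = (2.348, 0.167), RR gives ψ = 0.175, H_out = 5.405 kJ/mol
  T = 352.8 K: K = (4.434, 0.327), RR gives ψ = 0.548, H_out = 22.043 kJ/mol
  T = 334.5 K: K = (3.283, 0.238), RR gives ψ = 0.388, H_out = 14.711 kJ/mol
  T = 325.4 K: K = (2.792, 0.201), RR gives ψ = 0.296, H_out = 10.551 kJ/mol
  T = 320.8 K: K = (2.564, 0.183), RR gives ψ = 0.240, H_out = 8.142 kJ/mol
  T = 318.5 K: K = (2.454, 0.175), RR gives ψ = 0.209, H_out = 6.823 kJ/mol
  T = 317.4 K: K = (2.403, 0.171), RR gives ψ = 0.193, H_out = 6.158 kJ/mol
Linear interpolation between T = 317.4 (H_out = 6.158) and T = 318.5 (H_out = 6.823) on hF = 6.185 gives T ≈ 317.4 K, at which ψ = 0.19.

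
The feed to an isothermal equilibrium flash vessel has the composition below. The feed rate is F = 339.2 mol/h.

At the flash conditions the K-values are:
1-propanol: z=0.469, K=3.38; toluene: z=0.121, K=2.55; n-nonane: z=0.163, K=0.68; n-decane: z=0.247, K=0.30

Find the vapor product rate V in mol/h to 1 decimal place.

Newton iteration, V/F⁰ = 0.54:
  V/F = 0.540: g = 0.2495, g' = -0.932 → V/F = 0.808
  V/F = 0.808: g = -0.0029, g' = -1.040 → V/F = 0.805
Converged at V/F = 0.805.
Then V = V/F·F = 0.8049·339.2 = 273.0 mol/h and L = F − V = 66.2 mol/h.

V = 273.0 mol/h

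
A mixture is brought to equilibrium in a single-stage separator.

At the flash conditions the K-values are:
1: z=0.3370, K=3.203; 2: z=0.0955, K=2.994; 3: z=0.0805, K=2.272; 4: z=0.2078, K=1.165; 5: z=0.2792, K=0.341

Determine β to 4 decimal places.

β = 0.8390

Let β = V/F and solve Σ zᵢ(Kᵢ−1)/(1+β(Kᵢ−1)) = 0.
Check two-phase: ΣzᵢKᵢ = 1.8855 > 1 and Σzᵢ/Kᵢ = 1.1697 > 1, so g(0) = 0.8855 > 0 and g(1) = -0.1697 < 0.
Newton iteration, β⁰ = 0.46:
  β = 0.4600: g = 0.30050, g' = -0.8132 → β = 0.8295
  β = 0.8295: g = 0.00844, g' = -0.8837 → β = 0.8391
  β = 0.8391: g = -0.00006, g' = -0.8963 → β = 0.8390
Converged at β = 0.8390.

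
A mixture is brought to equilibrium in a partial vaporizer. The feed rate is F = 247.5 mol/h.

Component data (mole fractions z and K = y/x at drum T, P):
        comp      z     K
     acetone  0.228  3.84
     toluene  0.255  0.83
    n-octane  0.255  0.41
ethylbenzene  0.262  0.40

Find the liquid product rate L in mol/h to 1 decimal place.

L = 193.2 mol/h

Iterate (Newton) starting at ψ = 0.63:
  ψ = 0.630: g = -0.3086, g' = -0.714 → ψ = 0.198
  ψ = 0.198: g = 0.0209, g' = -0.997 → ψ = 0.219
Converged at ψ = 0.219.
Then V = ψ·F = 0.2195·247.5 = 54.3 mol/h and L = F − V = 193.2 mol/h.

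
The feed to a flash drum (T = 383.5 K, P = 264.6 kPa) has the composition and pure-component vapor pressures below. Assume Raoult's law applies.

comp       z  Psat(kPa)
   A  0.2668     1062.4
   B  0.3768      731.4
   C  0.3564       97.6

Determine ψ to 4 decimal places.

Raoult's law: Kᵢ = Pᵢˢᵃᵗ/P = Pᵢˢᵃᵗ/264.6.
  K_A = 1062.4/264.6 = 4.015117, K_B = 731.4/264.6 = 2.764172, K_C = 97.6/264.6 = 0.368859
Iterate (Newton) starting at ψ = 0.62:
  ψ = 0.6200: g = 0.22829, g' = -0.9453 → ψ = 0.8615
  ψ = 0.8615: g = -0.00559, g' = -1.0540 → ψ = 0.8562
Converged at ψ = 0.8562.

ψ = 0.8562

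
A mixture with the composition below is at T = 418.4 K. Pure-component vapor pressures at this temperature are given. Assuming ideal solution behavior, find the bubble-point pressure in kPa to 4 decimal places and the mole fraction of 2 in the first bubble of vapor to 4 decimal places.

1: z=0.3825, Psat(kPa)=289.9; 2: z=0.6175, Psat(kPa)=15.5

At the bubble point ψ → 0, so ΣzᵢKᵢ = 1 with Kᵢ = Pᵢˢᵃᵗ/P ⇒ P = ΣzᵢPᵢˢᵃᵗ.
P = 0.3825·289.9 + 0.6175·15.5 = 120.4580 kPa
yᵢ = zᵢPᵢˢᵃᵗ/P ⇒ y_2 = 0.6175·15.5/120.4580 = 0.0795

Pbub = 120.4580 kPa, y_2 = 0.0795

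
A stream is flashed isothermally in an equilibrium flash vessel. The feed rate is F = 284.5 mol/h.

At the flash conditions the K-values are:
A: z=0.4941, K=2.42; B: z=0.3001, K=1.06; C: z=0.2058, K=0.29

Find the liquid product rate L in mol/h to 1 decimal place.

L = 54.2 mol/h

Let ψ = V/F and solve Σ zᵢ(Kᵢ−1)/(1+ψ(Kᵢ−1)) = 0.
Feasibility: ΣzᵢKᵢ = 1.5735, Σzᵢ/Kᵢ = 1.1969 — both > 1, two phases present.
Newton iteration, ψ⁰ = 0.5:
  ψ = 0.5000: g = 0.20125, g' = -0.5911 → ψ = 0.8405
  ψ = 0.8405: g = -0.02532, g' = -0.8460 → ψ = 0.8105
  ψ = 0.8105: g = -0.00083, g' = -0.7920 → ψ = 0.8095
Converged at ψ = 0.8095.
Then V = ψ·F = 0.8095·284.5 = 230.3 mol/h and L = F − V = 54.2 mol/h.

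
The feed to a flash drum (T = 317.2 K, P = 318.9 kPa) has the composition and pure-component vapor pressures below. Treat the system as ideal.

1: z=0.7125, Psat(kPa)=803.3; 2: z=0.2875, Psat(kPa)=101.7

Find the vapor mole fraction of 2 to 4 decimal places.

Raoult's law: Kᵢ = Pᵢˢᵃᵗ/P = Pᵢˢᵃᵗ/318.9.
  K_1 = 803.3/318.9 = 2.518971, K_2 = 101.7/318.9 = 0.318909
Binary case is linear: z₁(K₁−1)(1+ψ(K₂−1)) + z₂(K₂−1)(1+ψ(K₁−1)) = 0
⇒ ψ = [z₁(K₁−1)+z₂(K₂−1)] / [−(K₁−1)(K₂−1)] = 0.88645/1.03456 = 0.8568
Compositions from xᵢ = zᵢ/(1+ψ(Kᵢ−1)), yᵢ = Kᵢxᵢ:
  1: x = 0.3096, y = 0.7798
  2: x = 0.6904, y = 0.2202

y_2 = 0.2202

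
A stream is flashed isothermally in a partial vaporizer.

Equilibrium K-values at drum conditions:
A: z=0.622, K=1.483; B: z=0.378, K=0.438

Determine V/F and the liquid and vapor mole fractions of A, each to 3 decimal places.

Rachford–Rice: g(V/F) = Σ zᵢ(Kᵢ−1)/(1+V/F(Kᵢ−1)) = 0.
Check two-phase: ΣzᵢKᵢ = 1.088 > 1 and Σzᵢ/Kᵢ = 1.282 > 1, so g(0) = 0.088 > 0 and g(1) = -0.282 < 0.
Iterate (Newton) starting at V/F = 0.5:
  V/F = 0.500: g = -0.0535, g' = -0.325 → V/F = 0.336
  V/F = 0.336: g = -0.0033, g' = -0.289 → V/F = 0.324
Converged at V/F = 0.324.
Compositions from xᵢ = zᵢ/(1+V/F(Kᵢ−1)), yᵢ = Kᵢxᵢ:
  A: x = 0.538, y = 0.798
  B: x = 0.462, y = 0.202

V/F = 0.324, x_A = 0.538, y_A = 0.798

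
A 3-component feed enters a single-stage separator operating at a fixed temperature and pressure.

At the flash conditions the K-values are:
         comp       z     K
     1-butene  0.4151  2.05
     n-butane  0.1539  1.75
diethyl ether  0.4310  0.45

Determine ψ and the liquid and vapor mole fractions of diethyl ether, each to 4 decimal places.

Material balance + equilibrium reduce to Σ zᵢ(Kᵢ−1)/(1+ψ(Kᵢ−1)) = 0.
g(0) = ΣzᵢKᵢ − 1 = 0.3142 and g(1) = 1 − Σzᵢ/Kᵢ = -0.2482, so a root lies in (0, 1).
Newton–Raphson from ψ = 0.61:
  ψ = 0.6100: g = -0.01186, g' = -0.5061 → ψ = 0.5866
  ψ = 0.5866: g = -0.00006, g' = -0.5012 → ψ = 0.5865
Converged at ψ = 0.5865.
Compositions from xᵢ = zᵢ/(1+ψ(Kᵢ−1)), yᵢ = Kᵢxᵢ:
  1-butene: x = 0.2569, y = 0.5267
  n-butane: x = 0.1069, y = 0.1871
  diethyl ether: x = 0.6362, y = 0.2863

ψ = 0.5865, x_diethyl ether = 0.6362, y_diethyl ether = 0.2863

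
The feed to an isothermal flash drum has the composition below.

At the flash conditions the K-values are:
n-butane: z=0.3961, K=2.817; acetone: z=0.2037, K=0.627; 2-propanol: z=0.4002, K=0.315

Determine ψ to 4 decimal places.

ψ = 0.3406

Rachford–Rice: g(ψ) = Σ zᵢ(Kᵢ−1)/(1+ψ(Kᵢ−1)) = 0.
g(0) = ΣzᵢKᵢ − 1 = 0.3696 and g(1) = 1 − Σzᵢ/Kᵢ = -0.7360, so a root lies in (0, 1).
Newton iteration, ψ⁰ = 0.6:
  ψ = 0.6000: g = -0.21899, g' = -0.8876 → ψ = 0.3533
  ψ = 0.3533: g = -0.01084, g' = -0.8495 → ψ = 0.3405
  ψ = 0.3405: g = 0.00004, g' = -0.8557 → ψ = 0.3406
Converged at ψ = 0.3406.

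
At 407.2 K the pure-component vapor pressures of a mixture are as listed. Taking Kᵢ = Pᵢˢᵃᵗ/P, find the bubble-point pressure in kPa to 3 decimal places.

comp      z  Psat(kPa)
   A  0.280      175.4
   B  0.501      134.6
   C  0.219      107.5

At the bubble point ψ → 0, so ΣzᵢKᵢ = 1 with Kᵢ = Pᵢˢᵃᵗ/P ⇒ P = ΣzᵢPᵢˢᵃᵗ.
P = 0.280·175.4 + 0.501·134.6 + 0.219·107.5 = 140.089 kPa

Pbub = 140.089 kPa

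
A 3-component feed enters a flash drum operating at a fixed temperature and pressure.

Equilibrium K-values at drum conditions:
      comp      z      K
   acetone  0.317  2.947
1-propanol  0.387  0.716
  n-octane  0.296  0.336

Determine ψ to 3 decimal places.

Rachford–Rice: g(ψ) = Σ zᵢ(Kᵢ−1)/(1+ψ(Kᵢ−1)) = 0.
Feasibility: ΣzᵢKᵢ = 1.311, Σzᵢ/Kᵢ = 1.529 — both > 1, two phases present.
Newton iteration, ψ⁰ = 0.34:
  ψ = 0.340: g = -0.0041, g' = -0.691 → ψ = 0.334
Converged at ψ = 0.334.

ψ = 0.334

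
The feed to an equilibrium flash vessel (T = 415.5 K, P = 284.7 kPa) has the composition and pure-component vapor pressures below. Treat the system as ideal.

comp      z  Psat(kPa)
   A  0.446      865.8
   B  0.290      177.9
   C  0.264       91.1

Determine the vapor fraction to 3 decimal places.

ψ = 0.556

Raoult's law: Kᵢ = Pᵢˢᵃᵗ/P = Pᵢˢᵃᵗ/284.7.
  K_A = 865.8/284.7 = 3.04110, K_B = 177.9/284.7 = 0.62487, K_C = 91.1/284.7 = 0.31999
Material balance + equilibrium reduce to Σ zᵢ(Kᵢ−1)/(1+ψ(Kᵢ−1)) = 0.
g(0) = ΣzᵢKᵢ − 1 = 0.622 and g(1) = 1 − Σzᵢ/Kᵢ = -0.436, so a root lies in (0, 1).
Iterate (Newton) starting at ψ = 0.5:
  ψ = 0.500: g = 0.0446, g' = -0.797 → ψ = 0.556
Converged at ψ = 0.556.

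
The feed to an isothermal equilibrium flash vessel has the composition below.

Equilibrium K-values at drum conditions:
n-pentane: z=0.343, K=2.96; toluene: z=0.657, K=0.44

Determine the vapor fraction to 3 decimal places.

Binary case is linear: z₁(K₁−1)(1+ψ(K₂−1)) + z₂(K₂−1)(1+ψ(K₁−1)) = 0
⇒ ψ = [z₁(K₁−1)+z₂(K₂−1)] / [−(K₁−1)(K₂−1)] = 0.3044/1.0976 = 0.277

ψ = 0.277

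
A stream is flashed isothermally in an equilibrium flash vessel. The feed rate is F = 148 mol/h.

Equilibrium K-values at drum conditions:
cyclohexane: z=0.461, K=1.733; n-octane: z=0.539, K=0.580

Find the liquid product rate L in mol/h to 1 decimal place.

Newton iteration, β⁰ = 0.39:
  β = 0.390: g = -0.0079, g' = -0.286 → β = 0.362
Converged at β = 0.362.
Then V = β·F = 0.3623·148 = 53.6 mol/h and L = F − V = 94.4 mol/h.

L = 94.4 mol/h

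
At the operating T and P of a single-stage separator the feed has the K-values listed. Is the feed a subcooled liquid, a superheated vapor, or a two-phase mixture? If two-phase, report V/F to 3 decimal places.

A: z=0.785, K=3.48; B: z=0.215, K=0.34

ΣzᵢKᵢ = 2.805; Σzᵢ/Kᵢ = 0.858.
Since Σzᵢ/Kᵢ < 1 the mixture is above its dew point — single vapor phase.

superheated vapor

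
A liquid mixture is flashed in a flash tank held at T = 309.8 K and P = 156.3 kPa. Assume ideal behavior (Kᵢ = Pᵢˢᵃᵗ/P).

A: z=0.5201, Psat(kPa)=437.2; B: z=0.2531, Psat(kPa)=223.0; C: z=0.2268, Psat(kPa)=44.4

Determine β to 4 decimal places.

Raoult's law: Kᵢ = Pᵢˢᵃᵗ/P = Pᵢˢᵃᵗ/156.3.
  K_A = 437.2/156.3 = 2.797185, K_B = 223.0/156.3 = 1.426743, K_C = 44.4/156.3 = 0.284069
Newton–Raphson from β = 0.65:
  β = 0.6500: g = 0.21196, g' = -0.7923 → β = 0.9175
  β = 0.9175: g = -0.04276, g' = -1.2507 → β = 0.8833
  β = 0.8833: g = -0.00205, g' = -1.1355 → β = 0.8815
Converged at β = 0.8815.

β = 0.8815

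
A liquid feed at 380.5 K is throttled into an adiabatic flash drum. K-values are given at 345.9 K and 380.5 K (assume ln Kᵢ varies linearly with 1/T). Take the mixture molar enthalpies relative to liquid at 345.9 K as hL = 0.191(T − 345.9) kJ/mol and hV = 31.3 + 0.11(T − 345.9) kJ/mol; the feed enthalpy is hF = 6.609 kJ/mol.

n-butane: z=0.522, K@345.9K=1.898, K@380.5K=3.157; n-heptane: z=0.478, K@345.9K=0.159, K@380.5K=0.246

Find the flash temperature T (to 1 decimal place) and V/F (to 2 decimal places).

T = 351.2 K, V/F = 0.18

Adiabatic flash: solve Rachford–Rice at each trial T, then check hF = ψ·hV(T) + (1−ψ)·hL(T).
  T = 345.9 K: K = (1.898, 0.159), RR gives ψ = 0.088, H_out = 2.767 kJ/mol
  T = 380.5 K: K = (3.157, 0.246), RR gives ψ = 0.471, H_out = 20.022 kJ/mol
  T = 363.2 K: K = (2.478, 0.200), RR gives ψ = 0.329, H_out = 13.138 kJ/mol
  T = 354.5 K: K = (2.174, 0.179), RR gives ψ = 0.228, H_out = 8.631 kJ/mol
  T = 350.2 K: K = (2.033, 0.169), RR gives ψ = 0.165, H_out = 5.933 kJ/mol
  T = 352.4 K: K = (2.104, 0.174), RR gives ψ = 0.199, H_out = 7.363 kJ/mol
Linear interpolation between T = 350.2 (H_out = 5.933) and T = 352.4 (H_out = 7.363) on hF = 6.609 gives T ≈ 351.2 K, at which ψ = 0.18.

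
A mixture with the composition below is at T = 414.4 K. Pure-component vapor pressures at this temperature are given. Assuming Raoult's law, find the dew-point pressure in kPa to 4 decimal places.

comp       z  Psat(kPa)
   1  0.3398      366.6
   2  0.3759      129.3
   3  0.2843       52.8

Pdew = 108.4768 kPa

At the dew point ψ → 1, so Σzᵢ/Kᵢ = 1 with Kᵢ = Pᵢˢᵃᵗ/P ⇒ 1/P = Σzᵢ/Pᵢˢᵃᵗ.
1/P = 0.3398/366.6 + 0.3759/129.3 + 0.2843/52.8 = 0.0092186 ⇒ P = 108.4768 kPa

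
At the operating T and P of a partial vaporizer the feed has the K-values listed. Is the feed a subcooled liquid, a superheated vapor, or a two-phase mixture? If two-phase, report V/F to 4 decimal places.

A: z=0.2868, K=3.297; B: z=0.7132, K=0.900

superheated vapor

ΣzᵢKᵢ = 1.5875; Σzᵢ/Kᵢ = 0.8794.
Since Σzᵢ/Kᵢ < 1 the mixture is above its dew point — single vapor phase.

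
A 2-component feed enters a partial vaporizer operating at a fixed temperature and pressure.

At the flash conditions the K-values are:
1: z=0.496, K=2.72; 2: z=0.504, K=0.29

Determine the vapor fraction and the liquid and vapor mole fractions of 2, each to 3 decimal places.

ψ = 0.406, x_2 = 0.708, y_2 = 0.205

Binary case is linear: z₁(K₁−1)(1+ψ(K₂−1)) + z₂(K₂−1)(1+ψ(K₁−1)) = 0
⇒ ψ = [z₁(K₁−1)+z₂(K₂−1)] / [−(K₁−1)(K₂−1)] = 0.4953/1.2212 = 0.406
Compositions from xᵢ = zᵢ/(1+ψ(Kᵢ−1)), yᵢ = Kᵢxᵢ:
  1: x = 0.292, y = 0.795
  2: x = 0.708, y = 0.205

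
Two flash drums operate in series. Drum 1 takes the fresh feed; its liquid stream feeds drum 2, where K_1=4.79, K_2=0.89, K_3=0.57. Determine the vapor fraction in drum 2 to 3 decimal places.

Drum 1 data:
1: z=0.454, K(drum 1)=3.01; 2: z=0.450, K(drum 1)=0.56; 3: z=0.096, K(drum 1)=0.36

V/F (drum 2) = 0.778

Drum 1:
Material balance + equilibrium reduce to Σ zᵢ(Kᵢ−1)/(1+ψ₁(Kᵢ−1)) = 0.
Feasibility: ΣzᵢKᵢ = 1.653, Σzᵢ/Kᵢ = 1.221 — both > 1, two phases present.
Newton–Raphson from ψ₁ = 0.45:
  ψ₁ = 0.450: g = 0.1460, g' = -0.719 → ψ₁ = 0.653
  ψ₁ = 0.653: g = 0.0112, g' = -0.631 → ψ₁ = 0.671
Converged at ψ₁ = 0.671.
Drum-1 compositions:
  1: x = 0.193, y = 0.582
  2: x = 0.638, y = 0.358
  3: x = 0.168, y = 0.061
Drum-2 feed = drum-1 liquid: z₂ = (0.1933, 0.6385, 0.1682).
Drum 2:
Rachford–Rice: g(ψ₂) = Σ zᵢ(Kᵢ−1)/(1+ψ₂(Kᵢ−1)) = 0.
g(0) = ΣzᵢKᵢ − 1 = 0.590 and g(1) = 1 − Σzᵢ/Kᵢ = -0.053, so a root lies in (0, 1).
Newton–Raphson from ψ₂ = 0.5:
  ψ₂ = 0.500: g = 0.0866, g' = -0.390 → ψ₂ = 0.722
  ψ₂ = 0.722: g = 0.0149, g' = -0.273 → ψ₂ = 0.776
  ψ₂ = 0.776: g = 0.0004, g' = -0.258 → ψ₂ = 0.778
Converged at ψ₂ = 0.778.
  1: x = 0.049, y = 0.234
  2: x = 0.698, y = 0.621
  3: x = 0.253, y = 0.144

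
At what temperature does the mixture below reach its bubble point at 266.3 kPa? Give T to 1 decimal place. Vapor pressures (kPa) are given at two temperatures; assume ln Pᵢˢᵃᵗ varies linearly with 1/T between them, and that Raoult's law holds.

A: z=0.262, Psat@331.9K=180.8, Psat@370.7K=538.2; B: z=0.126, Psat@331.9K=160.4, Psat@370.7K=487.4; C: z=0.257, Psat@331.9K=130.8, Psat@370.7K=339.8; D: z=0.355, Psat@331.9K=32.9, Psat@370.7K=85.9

T = 363.2 K

Bubble-point temperature: ΣzᵢPᵢˢᵃᵗ(T) = P. Interpolate ln Pᵢˢᵃᵗ = aᵢ + bᵢ/T.
  T = 331.9 K: ΣzᵢPᵢˢᵃᵗ = 112.88 kPa
  T = 370.7 K: ΣzᵢPᵢˢᵃᵗ = 320.24 kPa
  T = 351.3 K: ΣzᵢPᵢˢᵃᵗ = 195.56 kPa
  T = 361.0 K: ΣzᵢPᵢˢᵃᵗ = 251.89 kPa
  T = 365.9 K: ΣzᵢPᵢˢᵃᵗ = 284.81 kPa
  T = 363.4 K: ΣzᵢPᵢˢᵃᵗ = 267.62 kPa
Interpolating between 361.0 K and 363.4 K gives T ≈ 363.2 K.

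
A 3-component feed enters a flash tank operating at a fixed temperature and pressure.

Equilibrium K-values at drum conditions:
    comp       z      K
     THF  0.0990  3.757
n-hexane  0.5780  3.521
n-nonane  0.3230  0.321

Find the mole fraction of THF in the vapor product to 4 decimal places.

Material balance + equilibrium reduce to Σ zᵢ(Kᵢ−1)/(1+V/F(Kᵢ−1)) = 0.
Check two-phase: ΣzᵢKᵢ = 2.5108 > 1 and Σzᵢ/Kᵢ = 1.1967 > 1, so g(0) = 1.5108 > 0 and g(1) = -0.1967 < 0.
Newton iteration, V/F⁰ = 0.5:
  V/F = 0.5000: g = 0.42732, g' = -1.1933 → V/F = 0.8581
  V/F = 0.8581: g = 0.01623, g' = -1.2885 → V/F = 0.8707
  V/F = 0.8707: g = -0.00017, g' = -1.3160 → V/F = 0.8706
Converged at V/F = 0.8706.
Compositions from xᵢ = zᵢ/(1+V/F(Kᵢ−1)), yᵢ = Kᵢxᵢ:
  THF: x = 0.0291, y = 0.1094
  n-hexane: x = 0.1809, y = 0.6370
  n-nonane: x = 0.7900, y = 0.2536

y_THF = 0.1094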